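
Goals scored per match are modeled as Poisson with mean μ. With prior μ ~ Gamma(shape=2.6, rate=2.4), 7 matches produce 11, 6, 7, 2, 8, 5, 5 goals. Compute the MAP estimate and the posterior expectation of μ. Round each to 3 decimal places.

Σ counts = 44. Posterior: Gamma(shape = 2.6+44 = 46.6, rate = 2.4+7 = 9.4).
Mode = (α−1)/β = 45.6/9.4 = 4.851.
Mean = α/β = 46.6/9.4 = 4.957.
Mean > mode: the posterior has a right tail.

MAP = 4.851; posterior mean = 4.957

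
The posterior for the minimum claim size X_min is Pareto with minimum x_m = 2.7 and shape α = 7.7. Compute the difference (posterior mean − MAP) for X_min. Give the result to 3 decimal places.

The Pareto density is strictly decreasing on [x_m, ∞), so the mode is x_m = 2.700.
Mean = α·x_m/(α−1) = 7.7·2.7/6.7 = 3.103.
Difference = 3.103 − 2.700 = 0.403.

0.403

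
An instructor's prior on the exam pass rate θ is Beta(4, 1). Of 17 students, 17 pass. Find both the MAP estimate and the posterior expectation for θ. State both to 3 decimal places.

MAP = 1.000, posterior mean = 0.955

Posterior: Beta(4+17, 1+0) = Beta(21, 1).
Since β = 1 ≤ 1 and α > 1, the Beta density is monotone increasing on [0,1]; the mode is at 1.
Mean = 21/(21+1) = 0.955.
Left-skewed posterior ⇒ mean < mode.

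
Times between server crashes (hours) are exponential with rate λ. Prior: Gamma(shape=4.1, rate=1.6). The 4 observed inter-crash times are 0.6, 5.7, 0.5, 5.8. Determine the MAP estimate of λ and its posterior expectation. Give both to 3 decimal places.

Σ times = 12.6. Posterior: Gamma(shape = 4.1+4 = 8.1, rate = 1.6+12.6 = 14.2).
Mode = (α−1)/β = 7.1/14.2 = 0.500.
Mean = α/β = 8.1/14.2 = 0.570.
Mean > mode: the posterior has a right tail.

MAP estimate = 0.500, posterior expectation = 0.570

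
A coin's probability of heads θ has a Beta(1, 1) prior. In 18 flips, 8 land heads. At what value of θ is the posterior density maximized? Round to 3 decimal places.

Posterior: Beta(1+8, 1+10) = Beta(9, 11).
Mode = (9−1)/(9+11−2) = 8/18 = 0.444.
With a flat prior the MAP equals the MLE, 8/18.
Mean = 9/(9+11) = 9/20 = 0.450.
This is the posterior mode — the MAP estimate.

0.444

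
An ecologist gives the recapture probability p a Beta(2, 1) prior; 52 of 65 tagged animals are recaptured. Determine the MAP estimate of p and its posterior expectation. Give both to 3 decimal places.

Posterior: Beta(2+52, 1+13) = Beta(54, 14).
Mode = (54−1)/(54+14−2) = 53/66 = 0.803.
Mean = 54/(54+14) = 54/68 = 0.794.
Mode > mean: the posterior has a left tail.

MAP estimate = 0.803, posterior expectation = 0.794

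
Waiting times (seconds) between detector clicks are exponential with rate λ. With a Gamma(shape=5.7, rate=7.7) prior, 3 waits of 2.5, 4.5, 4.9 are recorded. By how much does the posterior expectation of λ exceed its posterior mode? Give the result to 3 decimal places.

0.051

Σ times = 11.9. Posterior: Gamma(shape = 5.7+3 = 8.7, rate = 7.7+11.9 = 19.6).
Mode = (α−1)/β = 7.7/19.6 = 0.393.
Mean = α/β = 8.7/19.6 = 0.444.
Difference = 0.444 − 0.393 = 0.051.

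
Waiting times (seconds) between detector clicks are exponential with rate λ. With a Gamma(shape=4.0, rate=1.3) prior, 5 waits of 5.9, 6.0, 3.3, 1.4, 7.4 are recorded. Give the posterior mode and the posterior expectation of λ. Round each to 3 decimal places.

MAP = 0.316, posterior mean = 0.356

Σ times = 24.0. Posterior: Gamma(shape = 4.0+5 = 9.0, rate = 1.3+24.0 = 25.3).
Mode = (α−1)/β = 8.0/25.3 = 0.316.
Mean = α/β = 9.0/25.3 = 0.356.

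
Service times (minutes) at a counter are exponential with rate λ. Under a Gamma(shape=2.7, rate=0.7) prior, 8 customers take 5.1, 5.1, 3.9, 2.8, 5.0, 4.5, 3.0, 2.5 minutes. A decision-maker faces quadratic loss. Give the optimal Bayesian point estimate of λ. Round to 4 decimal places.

Σ times = 31.9. Posterior: Gamma(shape = 2.7+8 = 10.7, rate = 0.7+31.9 = 32.6).
Mode = (α−1)/β = 9.7/32.6 = 0.2975.
Mean = α/β = 10.7/32.6 = 0.3282.
Quadratic loss ⇒ the optimal estimator is the posterior mean.

0.3282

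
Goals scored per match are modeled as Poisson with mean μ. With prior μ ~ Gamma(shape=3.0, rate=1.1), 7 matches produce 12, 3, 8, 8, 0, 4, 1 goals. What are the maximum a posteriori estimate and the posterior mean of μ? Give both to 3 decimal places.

maximum a posteriori estimate = 4.691, posterior mean = 4.815

Σ counts = 36. Posterior: Gamma(shape = 3.0+36 = 39.0, rate = 1.1+7 = 8.1).
Mode = (α−1)/β = 38.0/8.1 = 4.691.
Mean = α/β = 39.0/8.1 = 4.815.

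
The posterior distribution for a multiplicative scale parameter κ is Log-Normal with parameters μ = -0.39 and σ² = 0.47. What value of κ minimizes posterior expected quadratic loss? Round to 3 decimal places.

Mode = exp(μ − σ²) = exp(-0.86) = 0.423.
Mean = exp(μ + σ²/2) = exp(-0.155) = 0.856.
Quadratic loss ⇒ the optimal estimator is the posterior mean.

0.856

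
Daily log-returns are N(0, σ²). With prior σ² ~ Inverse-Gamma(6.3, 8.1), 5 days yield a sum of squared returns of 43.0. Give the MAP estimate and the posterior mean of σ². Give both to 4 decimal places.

Posterior: Inverse-Gamma(shape = 6.3+5/2 = 8.8, scale = 8.1+43.0/2 = 29.6).
Mode = β/(α+1) = 29.6/9.8 = 3.0204.
Mean = β/(α−1) = 29.6/7.8 = 3.7949.

MAP = 3.0204; posterior mean = 3.7949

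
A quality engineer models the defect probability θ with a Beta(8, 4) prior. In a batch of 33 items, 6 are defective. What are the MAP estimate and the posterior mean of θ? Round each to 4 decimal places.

θ_MAP = 0.3023, E[θ|data] = 0.3111

Posterior: Beta(8+6, 4+27) = Beta(14, 31).
Mode = (14−1)/(14+31−2) = 13/43 = 0.3023.
Mean = 14/(14+31) = 14/45 = 0.3111.
Mean > mode: the posterior has a right tail.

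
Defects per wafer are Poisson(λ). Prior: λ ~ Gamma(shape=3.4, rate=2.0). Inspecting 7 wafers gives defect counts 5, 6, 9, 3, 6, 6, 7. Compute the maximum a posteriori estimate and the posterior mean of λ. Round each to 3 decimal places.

Σ counts = 42. Posterior: Gamma(shape = 3.4+42 = 45.4, rate = 2.0+7 = 9.0).
Mode = (α−1)/β = 44.4/9.0 = 4.933.
Mean = α/β = 45.4/9.0 = 5.044.

λ_MAP = 4.933, E[λ|data] = 5.044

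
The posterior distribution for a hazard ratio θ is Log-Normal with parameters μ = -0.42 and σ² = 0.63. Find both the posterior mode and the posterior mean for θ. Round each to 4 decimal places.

Mode = exp(μ − σ²) = exp(-1.05) = 0.3499.
Mean = exp(μ + σ²/2) = exp(-0.105) = 0.9003.

θ_MAP = 0.3499, E[θ|data] = 0.9003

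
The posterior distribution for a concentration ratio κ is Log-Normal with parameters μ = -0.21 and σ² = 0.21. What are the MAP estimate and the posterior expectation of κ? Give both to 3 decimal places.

MAP: 0.657. Posterior mean: 0.900.

Mode = exp(μ − σ²) = exp(-0.42) = 0.657.
Mean = exp(μ + σ²/2) = exp(-0.105) = 0.900.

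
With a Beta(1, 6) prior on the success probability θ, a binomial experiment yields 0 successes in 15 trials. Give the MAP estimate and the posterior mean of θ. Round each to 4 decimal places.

MAP estimate = 0.0000, posterior mean = 0.0455

Posterior: Beta(1+0, 6+15) = Beta(1, 21).
Since α = 1 ≤ 1 and β > 1, the Beta density is monotone decreasing on [0,1]; the mode is at 0.
Mean = 1/(1+21) = 0.0455.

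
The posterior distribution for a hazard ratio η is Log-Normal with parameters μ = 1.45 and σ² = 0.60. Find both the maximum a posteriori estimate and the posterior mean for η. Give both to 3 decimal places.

MAP: 2.340. Posterior mean: 5.755.

Mode = exp(μ − σ²) = exp(0.85) = 2.340.
Mean = exp(μ + σ²/2) = exp(1.750) = 5.755.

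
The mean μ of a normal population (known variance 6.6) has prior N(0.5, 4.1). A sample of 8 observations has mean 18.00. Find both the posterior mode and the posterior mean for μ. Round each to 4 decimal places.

μ_MAP = 15.0685, E[μ|data] = 15.0685

Posterior for μ is Normal. Precision-weighted mean: (1/4.1·0.5 + 8/6.6·18.00) / (1/4.1 + 8/6.6) = 15.0685.
A Normal posterior is symmetric, so mode = mean.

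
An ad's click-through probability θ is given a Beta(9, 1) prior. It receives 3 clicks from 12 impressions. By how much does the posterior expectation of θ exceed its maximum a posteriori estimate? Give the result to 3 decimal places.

-0.005

Posterior: Beta(9+3, 1+9) = Beta(12, 10).
Mode = (12−1)/(12+10−2) = 11/20 = 0.550.
Mean = 12/(12+10) = 12/22 = 0.545.
Difference = 0.545 − 0.550 = -0.005.
The posterior is left-skewed, so the mode exceeds the mean.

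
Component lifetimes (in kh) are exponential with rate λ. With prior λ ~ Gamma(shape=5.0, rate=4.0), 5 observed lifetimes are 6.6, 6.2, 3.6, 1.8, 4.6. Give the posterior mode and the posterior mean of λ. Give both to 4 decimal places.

MAP = 0.3358; posterior mean = 0.3731

Σ times = 22.8. Posterior: Gamma(shape = 5.0+5 = 10.0, rate = 4.0+22.8 = 26.8).
Mode = (α−1)/β = 9.0/26.8 = 0.3358.
Mean = α/β = 10.0/26.8 = 0.3731.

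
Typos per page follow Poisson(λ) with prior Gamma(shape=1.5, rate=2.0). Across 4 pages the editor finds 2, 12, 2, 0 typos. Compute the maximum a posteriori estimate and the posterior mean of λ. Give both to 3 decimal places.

MAP = 2.750; posterior mean = 2.917

Σ counts = 16. Posterior: Gamma(shape = 1.5+16 = 17.5, rate = 2.0+4 = 6.0).
Mode = (α−1)/β = 16.5/6.0 = 2.750.
Mean = α/β = 17.5/6.0 = 2.917.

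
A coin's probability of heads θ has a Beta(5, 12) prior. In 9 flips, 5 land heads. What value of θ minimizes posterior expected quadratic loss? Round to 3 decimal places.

0.385

Posterior: Beta(5+5, 12+4) = Beta(10, 16).
Mode = (10−1)/(10+16−2) = 9/24 = 0.375.
Mean = 10/(10+16) = 10/26 = 0.385.
Quadratic loss ⇒ the optimal estimator is the posterior mean.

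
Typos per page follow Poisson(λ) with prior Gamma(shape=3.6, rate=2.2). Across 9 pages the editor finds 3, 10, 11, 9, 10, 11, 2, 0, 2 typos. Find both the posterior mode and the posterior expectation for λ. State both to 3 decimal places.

Σ counts = 58. Posterior: Gamma(shape = 3.6+58 = 61.6, rate = 2.2+9 = 11.2).
Mode = (α−1)/β = 60.6/11.2 = 5.411.
Mean = α/β = 61.6/11.2 = 5.500.

MAP = 5.411; posterior mean = 5.500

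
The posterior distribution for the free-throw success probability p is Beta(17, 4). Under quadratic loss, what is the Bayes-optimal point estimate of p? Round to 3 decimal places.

0.810

Mode = (17−1)/(17+4−2) = 16/19 = 0.842.
Mean = 17/(17+4) = 17/21 = 0.810.
Quadratic loss ⇒ the optimal estimator is the posterior mean.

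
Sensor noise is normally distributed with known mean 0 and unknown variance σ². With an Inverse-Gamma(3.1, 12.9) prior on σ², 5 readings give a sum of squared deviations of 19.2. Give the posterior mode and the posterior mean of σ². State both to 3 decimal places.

MAP = 3.409, posterior mean = 4.891

Posterior: Inverse-Gamma(shape = 3.1+5/2 = 5.6, scale = 12.9+19.2/2 = 22.5).
Mode = β/(α+1) = 22.5/6.6 = 3.409.
Mean = β/(α−1) = 22.5/4.6 = 4.891.
The posterior is right-skewed, so the mean exceeds the mode.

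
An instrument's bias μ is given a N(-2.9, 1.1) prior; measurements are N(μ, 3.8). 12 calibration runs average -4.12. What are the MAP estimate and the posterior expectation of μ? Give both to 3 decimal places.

MAP = -3.847, posterior mean = -3.847

Posterior for μ is Normal. Precision-weighted mean: (1/1.1·-2.9 + 12/3.8·-4.12) / (1/1.1 + 12/3.8) = -3.847.
A Normal posterior is symmetric, so mode = mean.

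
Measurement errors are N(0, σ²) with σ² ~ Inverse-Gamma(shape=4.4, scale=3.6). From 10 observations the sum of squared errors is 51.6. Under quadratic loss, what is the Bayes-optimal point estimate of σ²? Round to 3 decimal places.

3.500

Posterior: Inverse-Gamma(shape = 4.4+10/2 = 9.4, scale = 3.6+51.6/2 = 29.4).
Mode = β/(α+1) = 29.4/10.4 = 2.827.
Mean = β/(α−1) = 29.4/8.4 = 3.500.
Quadratic loss ⇒ the optimal estimator is the posterior mean.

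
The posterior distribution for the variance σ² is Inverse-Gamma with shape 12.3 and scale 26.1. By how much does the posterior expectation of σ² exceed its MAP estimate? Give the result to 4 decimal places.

Mode = β/(α+1) = 26.1/13.3 = 1.9624.
Mean = β/(α−1) = 26.1/11.3 = 2.3097.
Difference = 2.3097 − 1.9624 = 0.3473.
The posterior is right-skewed, so the mean exceeds the mode.

0.3473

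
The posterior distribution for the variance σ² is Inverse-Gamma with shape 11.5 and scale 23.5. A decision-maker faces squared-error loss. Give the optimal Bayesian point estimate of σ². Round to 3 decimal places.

Mode = β/(α+1) = 23.5/12.5 = 1.880.
Mean = β/(α−1) = 23.5/10.5 = 2.238.
Squared-error loss ⇒ the optimal estimator is the posterior mean.

2.238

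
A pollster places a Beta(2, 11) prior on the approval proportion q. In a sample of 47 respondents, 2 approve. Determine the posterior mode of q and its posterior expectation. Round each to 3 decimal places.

Posterior: Beta(2+2, 11+45) = Beta(4, 56).
Mode = (4−1)/(4+56−2) = 3/58 = 0.052.
Mean = 4/(4+56) = 4/60 = 0.067.

MAP = 0.052, posterior mean = 0.067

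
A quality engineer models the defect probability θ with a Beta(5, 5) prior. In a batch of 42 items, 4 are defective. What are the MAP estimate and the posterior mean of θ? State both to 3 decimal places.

Posterior: Beta(5+4, 5+38) = Beta(9, 43).
Mode = (9−1)/(9+43−2) = 8/50 = 0.160.
Mean = 9/(9+43) = 9/52 = 0.173.

θ_MAP = 0.160, E[θ|data] = 0.173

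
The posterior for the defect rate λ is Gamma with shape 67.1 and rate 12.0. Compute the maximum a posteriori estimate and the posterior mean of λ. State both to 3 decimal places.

Mode = (α−1)/β = 66.1/12.0 = 5.508.
Mean = α/β = 67.1/12.0 = 5.592.
The mean is pulled above the mode by the posterior's right skew.

MAP = 5.508, posterior mean = 5.592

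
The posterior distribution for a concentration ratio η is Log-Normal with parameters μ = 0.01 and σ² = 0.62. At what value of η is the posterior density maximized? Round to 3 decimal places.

0.543

Mode = exp(μ − σ²) = exp(-0.61) = 0.543.
Mean = exp(μ + σ²/2) = exp(0.320) = 1.377.
This is the posterior mode — the MAP estimate.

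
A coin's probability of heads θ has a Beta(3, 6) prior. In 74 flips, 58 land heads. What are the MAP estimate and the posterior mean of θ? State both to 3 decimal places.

Posterior: Beta(3+58, 6+16) = Beta(61, 22).
Mode = (61−1)/(61+22−2) = 60/81 = 0.741.
Mean = 61/(61+22) = 61/83 = 0.735.
The posterior is left-skewed, so the mode exceeds the mean.

MAP: 0.741. Posterior mean: 0.735.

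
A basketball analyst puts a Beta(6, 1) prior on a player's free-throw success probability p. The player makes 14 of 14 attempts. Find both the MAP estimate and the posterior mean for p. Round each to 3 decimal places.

MAP: 1.000. Posterior mean: 0.952.

Posterior: Beta(6+14, 1+0) = Beta(20, 1).
Since β = 1 ≤ 1 and α > 1, the Beta density is monotone increasing on [0,1]; the mode is at 1.
Mean = 20/(20+1) = 0.952.
The mean is pulled below the mode by the posterior's left skew.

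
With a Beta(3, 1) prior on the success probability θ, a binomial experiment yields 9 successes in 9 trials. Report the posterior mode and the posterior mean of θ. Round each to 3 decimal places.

MAP = 1.000, posterior mean = 0.923

Posterior: Beta(3+9, 1+0) = Beta(12, 1).
Since β = 1 ≤ 1 and α > 1, the Beta density is monotone increasing on [0,1]; the mode is at 1.
Mean = 12/(12+1) = 0.923.
Left-skewed posterior ⇒ mean < mode.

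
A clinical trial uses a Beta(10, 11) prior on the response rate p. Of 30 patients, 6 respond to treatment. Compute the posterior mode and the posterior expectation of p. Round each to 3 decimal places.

MAP = 0.306, posterior mean = 0.314

Posterior: Beta(10+6, 11+24) = Beta(16, 35).
Mode = (16−1)/(16+35−2) = 15/49 = 0.306.
Mean = 16/(16+35) = 16/51 = 0.314.
The posterior is right-skewed, so the mean exceeds the mode.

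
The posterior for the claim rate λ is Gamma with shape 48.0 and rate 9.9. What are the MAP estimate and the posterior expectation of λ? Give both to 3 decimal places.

Mode = (α−1)/β = 47.0/9.9 = 4.747.
Mean = α/β = 48.0/9.9 = 4.848.

MAP = 4.747; posterior mean = 4.848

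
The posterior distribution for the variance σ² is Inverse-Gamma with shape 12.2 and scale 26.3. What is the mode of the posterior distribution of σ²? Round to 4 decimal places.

Mode = β/(α+1) = 26.3/13.2 = 1.9924.
Mean = β/(α−1) = 26.3/11.2 = 2.3482.
This is the posterior mode — the MAP estimate.

1.9924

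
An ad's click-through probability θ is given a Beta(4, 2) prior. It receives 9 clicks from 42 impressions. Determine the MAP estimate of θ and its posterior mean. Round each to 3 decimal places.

Posterior: Beta(4+9, 2+33) = Beta(13, 35).
Mode = (13−1)/(13+35−2) = 12/46 = 0.261.
Mean = 13/(13+35) = 13/48 = 0.271.

MAP = 0.261; posterior mean = 0.271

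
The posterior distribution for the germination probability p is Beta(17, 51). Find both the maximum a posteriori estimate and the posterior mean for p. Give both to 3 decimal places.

maximum a posteriori estimate = 0.242, posterior mean = 0.250

Mode = (17−1)/(17+51−2) = 16/66 = 0.242.
Mean = 17/(17+51) = 17/68 = 0.250.
Mean > mode: the posterior has a right tail.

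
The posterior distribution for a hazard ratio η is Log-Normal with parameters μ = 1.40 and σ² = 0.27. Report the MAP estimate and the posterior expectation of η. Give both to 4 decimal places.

Mode = exp(μ − σ²) = exp(1.13) = 3.0957.
Mean = exp(μ + σ²/2) = exp(1.535) = 4.6413.
Mean > mode: the posterior has a right tail.

η_MAP = 3.0957, E[η|data] = 4.6413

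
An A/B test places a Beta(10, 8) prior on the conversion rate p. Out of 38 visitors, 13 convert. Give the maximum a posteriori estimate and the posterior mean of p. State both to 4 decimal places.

maximum a posteriori estimate = 0.4074, posterior mean = 0.4107

Posterior: Beta(10+13, 8+25) = Beta(23, 33).
Mode = (23−1)/(23+33−2) = 22/54 = 0.4074.
Mean = 23/(23+33) = 23/56 = 0.4107.
The posterior is right-skewed, so the mean exceeds the mode.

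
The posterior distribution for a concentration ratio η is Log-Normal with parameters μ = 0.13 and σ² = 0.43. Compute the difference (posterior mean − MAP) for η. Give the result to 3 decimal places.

Mode = exp(μ − σ²) = exp(-0.30) = 0.741.
Mean = exp(μ + σ²/2) = exp(0.345) = 1.412.
Difference = 1.412 − 0.741 = 0.671.

0.671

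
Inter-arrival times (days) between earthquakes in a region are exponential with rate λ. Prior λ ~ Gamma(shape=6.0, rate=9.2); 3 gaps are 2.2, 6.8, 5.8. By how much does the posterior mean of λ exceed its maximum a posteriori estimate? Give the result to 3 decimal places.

0.042

Σ times = 14.8. Posterior: Gamma(shape = 6.0+3 = 9.0, rate = 9.2+14.8 = 24.0).
Mode = (α−1)/β = 8.0/24.0 = 0.333.
Mean = α/β = 9.0/24.0 = 0.375.
Difference = 0.375 − 0.333 = 0.042.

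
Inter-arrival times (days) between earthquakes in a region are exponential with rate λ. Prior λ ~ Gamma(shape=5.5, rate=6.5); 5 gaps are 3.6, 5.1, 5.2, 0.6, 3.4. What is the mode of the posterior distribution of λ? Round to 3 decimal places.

Σ times = 17.9. Posterior: Gamma(shape = 5.5+5 = 10.5, rate = 6.5+17.9 = 24.4).
Mode = (α−1)/β = 9.5/24.4 = 0.389.
Mean = α/β = 10.5/24.4 = 0.430.
This is the posterior mode — the MAP estimate.

0.389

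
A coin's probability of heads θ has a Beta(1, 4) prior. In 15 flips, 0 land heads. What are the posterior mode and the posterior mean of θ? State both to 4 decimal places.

Posterior: Beta(1+0, 4+15) = Beta(1, 19).
Since α = 1 ≤ 1 and β > 1, the Beta density is monotone decreasing on [0,1]; the mode is at 0.
Mean = 1/(1+19) = 0.0500.
Right-skewed posterior ⇒ mode < mean.

MAP: 0.0000. Posterior mean: 0.0500.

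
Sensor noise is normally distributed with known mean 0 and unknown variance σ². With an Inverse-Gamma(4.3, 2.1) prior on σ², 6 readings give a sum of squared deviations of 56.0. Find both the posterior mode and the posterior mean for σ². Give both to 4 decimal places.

Posterior: Inverse-Gamma(shape = 4.3+6/2 = 7.3, scale = 2.1+56.0/2 = 30.1).
Mode = β/(α+1) = 30.1/8.3 = 3.6265.
Mean = β/(α−1) = 30.1/6.3 = 4.7778.

MAP = 3.6265, posterior mean = 4.7778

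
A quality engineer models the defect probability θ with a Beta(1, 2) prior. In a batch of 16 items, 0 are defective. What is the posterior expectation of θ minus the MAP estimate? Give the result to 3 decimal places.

0.053

Posterior: Beta(1+0, 2+16) = Beta(1, 18).
Since α = 1 ≤ 1 and β > 1, the Beta density is monotone decreasing on [0,1]; the mode is at 0.
Mean = 1/(1+18) = 0.053.
Difference = 0.053 − 0.000 = 0.053.
Right-skewed posterior ⇒ mode < mean.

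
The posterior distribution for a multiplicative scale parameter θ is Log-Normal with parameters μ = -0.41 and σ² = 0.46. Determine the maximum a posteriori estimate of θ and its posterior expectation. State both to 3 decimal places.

Mode = exp(μ − σ²) = exp(-0.87) = 0.419.
Mean = exp(μ + σ²/2) = exp(-0.180) = 0.835.
The mean is pulled above the mode by the posterior's right skew.

MAP = 0.419, posterior mean = 0.835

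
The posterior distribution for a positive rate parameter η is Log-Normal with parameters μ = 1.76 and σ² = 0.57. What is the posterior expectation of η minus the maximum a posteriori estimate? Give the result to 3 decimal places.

4.442

Mode = exp(μ − σ²) = exp(1.19) = 3.287.
Mean = exp(μ + σ²/2) = exp(2.045) = 7.729.
Difference = 7.729 − 3.287 = 4.442.
Right-skewed posterior ⇒ mode < mean.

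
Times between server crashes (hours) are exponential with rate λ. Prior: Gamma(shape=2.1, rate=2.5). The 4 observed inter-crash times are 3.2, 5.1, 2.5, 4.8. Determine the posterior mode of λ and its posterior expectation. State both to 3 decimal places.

Σ times = 15.6. Posterior: Gamma(shape = 2.1+4 = 6.1, rate = 2.5+15.6 = 18.1).
Mode = (α−1)/β = 5.1/18.1 = 0.282.
Mean = α/β = 6.1/18.1 = 0.337.
Mean > mode: the posterior has a right tail.

MAP = 0.282; posterior mean = 0.337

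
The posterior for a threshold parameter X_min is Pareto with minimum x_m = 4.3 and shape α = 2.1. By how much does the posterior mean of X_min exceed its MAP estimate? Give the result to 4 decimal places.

3.9091

The Pareto density is strictly decreasing on [x_m, ∞), so the mode is x_m = 4.3000.
Mean = α·x_m/(α−1) = 2.1·4.3/1.1 = 8.2091.
Difference = 8.2091 − 4.3000 = 3.9091.
Mean > mode: the posterior has a right tail.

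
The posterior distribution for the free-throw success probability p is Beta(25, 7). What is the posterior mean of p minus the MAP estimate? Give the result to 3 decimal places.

Mode = (25−1)/(25+7−2) = 24/30 = 0.800.
Mean = 25/(25+7) = 25/32 = 0.781.
Difference = 0.781 − 0.800 = -0.019.

-0.019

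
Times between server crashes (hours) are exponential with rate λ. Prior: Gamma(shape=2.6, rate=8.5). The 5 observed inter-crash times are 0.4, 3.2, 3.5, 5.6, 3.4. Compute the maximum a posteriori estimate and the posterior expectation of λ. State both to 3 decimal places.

Σ times = 16.1. Posterior: Gamma(shape = 2.6+5 = 7.6, rate = 8.5+16.1 = 24.6).
Mode = (α−1)/β = 6.6/24.6 = 0.268.
Mean = α/β = 7.6/24.6 = 0.309.

MAP = 0.268, posterior mean = 0.309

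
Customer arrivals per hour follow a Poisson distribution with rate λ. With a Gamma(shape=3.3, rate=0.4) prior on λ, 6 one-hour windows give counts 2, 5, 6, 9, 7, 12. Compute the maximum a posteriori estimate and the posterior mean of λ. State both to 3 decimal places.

Σ counts = 41. Posterior: Gamma(shape = 3.3+41 = 44.3, rate = 0.4+6 = 6.4).
Mode = (α−1)/β = 43.3/6.4 = 6.766.
Mean = α/β = 44.3/6.4 = 6.922.

MAP = 6.766, posterior mean = 6.922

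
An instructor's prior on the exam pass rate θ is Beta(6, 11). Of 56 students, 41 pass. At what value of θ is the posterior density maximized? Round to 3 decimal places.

Posterior: Beta(6+41, 11+15) = Beta(47, 26).
Mode = (47−1)/(47+26−2) = 46/71 = 0.648.
Mean = 47/(47+26) = 47/73 = 0.644.
This is the posterior mode — the MAP estimate.

0.648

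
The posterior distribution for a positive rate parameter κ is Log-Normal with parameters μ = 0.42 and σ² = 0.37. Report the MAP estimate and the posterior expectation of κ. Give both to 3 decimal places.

MAP = 1.051; posterior mean = 1.831

Mode = exp(μ − σ²) = exp(0.05) = 1.051.
Mean = exp(μ + σ²/2) = exp(0.605) = 1.831.
Mean > mode: the posterior has a right tail.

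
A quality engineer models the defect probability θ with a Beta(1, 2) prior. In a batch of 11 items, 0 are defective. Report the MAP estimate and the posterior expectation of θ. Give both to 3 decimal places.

MAP = 0.000, posterior mean = 0.071

Posterior: Beta(1+0, 2+11) = Beta(1, 13).
Since α = 1 ≤ 1 and β > 1, the Beta density is monotone decreasing on [0,1]; the mode is at 0.
Mean = 1/(1+13) = 0.071.
Mean > mode: the posterior has a right tail.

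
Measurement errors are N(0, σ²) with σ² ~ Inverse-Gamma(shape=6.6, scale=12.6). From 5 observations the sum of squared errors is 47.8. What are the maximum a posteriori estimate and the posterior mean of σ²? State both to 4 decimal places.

maximum a posteriori estimate = 3.6139, posterior mean = 4.5062

Posterior: Inverse-Gamma(shape = 6.6+5/2 = 9.1, scale = 12.6+47.8/2 = 36.5).
Mode = β/(α+1) = 36.5/10.1 = 3.6139.
Mean = β/(α−1) = 36.5/8.1 = 4.5062.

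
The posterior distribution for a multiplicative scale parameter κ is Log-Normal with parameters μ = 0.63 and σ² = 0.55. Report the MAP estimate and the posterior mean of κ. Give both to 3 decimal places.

Mode = exp(μ − σ²) = exp(0.08) = 1.083.
Mean = exp(μ + σ²/2) = exp(0.905) = 2.472.

MAP estimate = 1.083, posterior mean = 2.472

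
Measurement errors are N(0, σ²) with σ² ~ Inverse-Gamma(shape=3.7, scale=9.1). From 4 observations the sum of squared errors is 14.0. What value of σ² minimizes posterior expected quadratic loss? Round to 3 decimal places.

3.426

Posterior: Inverse-Gamma(shape = 3.7+4/2 = 5.7, scale = 9.1+14.0/2 = 16.1).
Mode = β/(α+1) = 16.1/6.7 = 2.403.
Mean = β/(α−1) = 16.1/4.7 = 3.426.
Quadratic loss ⇒ the optimal estimator is the posterior mean.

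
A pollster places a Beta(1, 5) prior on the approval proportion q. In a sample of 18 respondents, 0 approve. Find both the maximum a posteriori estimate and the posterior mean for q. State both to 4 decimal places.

maximum a posteriori estimate = 0.0000, posterior mean = 0.0417

Posterior: Beta(1+0, 5+18) = Beta(1, 23).
Since α = 1 ≤ 1 and β > 1, the Beta density is monotone decreasing on [0,1]; the mode is at 0.
Mean = 1/(1+23) = 0.0417.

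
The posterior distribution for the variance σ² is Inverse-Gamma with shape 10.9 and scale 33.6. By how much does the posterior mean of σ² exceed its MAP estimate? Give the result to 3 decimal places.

0.570

Mode = β/(α+1) = 33.6/11.9 = 2.824.
Mean = β/(α−1) = 33.6/9.9 = 3.394.
Difference = 3.394 − 2.824 = 0.570.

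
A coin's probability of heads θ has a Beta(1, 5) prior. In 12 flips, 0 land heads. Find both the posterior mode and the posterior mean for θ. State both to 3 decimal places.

Posterior: Beta(1+0, 5+12) = Beta(1, 17).
Since α = 1 ≤ 1 and β > 1, the Beta density is monotone decreasing on [0,1]; the mode is at 0.
Mean = 1/(1+17) = 0.056.
Mean > mode: the posterior has a right tail.

MAP = 0.000, posterior mean = 0.056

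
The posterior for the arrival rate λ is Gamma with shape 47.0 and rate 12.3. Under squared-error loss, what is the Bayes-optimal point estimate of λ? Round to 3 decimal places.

3.821

Mode = (α−1)/β = 46.0/12.3 = 3.740.
Mean = α/β = 47.0/12.3 = 3.821.
Squared-error loss ⇒ the optimal estimator is the posterior mean.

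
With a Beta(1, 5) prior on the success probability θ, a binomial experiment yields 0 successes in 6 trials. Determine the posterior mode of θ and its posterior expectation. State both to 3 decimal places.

Posterior: Beta(1+0, 5+6) = Beta(1, 11).
Since α = 1 ≤ 1 and β > 1, the Beta density is monotone decreasing on [0,1]; the mode is at 0.
Mean = 1/(1+11) = 0.083.
The mean is pulled above the mode by the posterior's right skew.

posterior mode = 0.000, posterior expectation = 0.083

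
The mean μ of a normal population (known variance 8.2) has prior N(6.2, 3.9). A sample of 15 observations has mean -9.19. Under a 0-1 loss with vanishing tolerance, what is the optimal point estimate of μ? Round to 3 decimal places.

Posterior for μ is Normal. Precision-weighted mean: (1/3.9·6.2 + 15/8.2·-9.19) / (1/3.9 + 15/8.2) = -7.298.
A Normal posterior is symmetric, so mode = mean.
This is the posterior mode — the MAP estimate.

-7.298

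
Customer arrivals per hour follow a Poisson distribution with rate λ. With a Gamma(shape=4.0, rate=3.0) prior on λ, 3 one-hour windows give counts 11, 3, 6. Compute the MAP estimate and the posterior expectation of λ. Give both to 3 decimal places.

Σ counts = 20. Posterior: Gamma(shape = 4.0+20 = 24.0, rate = 3.0+3 = 6.0).
Mode = (α−1)/β = 23.0/6.0 = 3.833.
Mean = α/β = 24.0/6.0 = 4.000.

MAP estimate = 3.833, posterior expectation = 4.000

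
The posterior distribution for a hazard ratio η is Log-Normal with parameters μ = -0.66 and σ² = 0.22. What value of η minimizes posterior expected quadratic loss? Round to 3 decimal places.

0.577

Mode = exp(μ − σ²) = exp(-0.88) = 0.415.
Mean = exp(μ + σ²/2) = exp(-0.550) = 0.577.
Quadratic loss ⇒ the optimal estimator is the posterior mean.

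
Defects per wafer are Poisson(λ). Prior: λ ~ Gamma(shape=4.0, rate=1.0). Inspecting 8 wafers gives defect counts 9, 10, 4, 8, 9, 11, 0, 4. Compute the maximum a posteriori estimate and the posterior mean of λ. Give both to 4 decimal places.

maximum a posteriori estimate = 6.4444, posterior mean = 6.5556

Σ counts = 55. Posterior: Gamma(shape = 4.0+55 = 59.0, rate = 1.0+8 = 9.0).
Mode = (α−1)/β = 58.0/9.0 = 6.4444.
Mean = α/β = 59.0/9.0 = 6.5556.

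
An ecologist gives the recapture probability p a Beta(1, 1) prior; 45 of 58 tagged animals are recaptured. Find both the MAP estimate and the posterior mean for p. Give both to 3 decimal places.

Posterior: Beta(1+45, 1+13) = Beta(46, 14).
Mode = (46−1)/(46+14−2) = 45/58 = 0.776.
With a flat prior the MAP equals the MLE, 45/58.
Mean = 46/(46+14) = 46/60 = 0.767.
The mean is pulled below the mode by the posterior's left skew.

MAP: 0.776. Posterior mean: 0.767.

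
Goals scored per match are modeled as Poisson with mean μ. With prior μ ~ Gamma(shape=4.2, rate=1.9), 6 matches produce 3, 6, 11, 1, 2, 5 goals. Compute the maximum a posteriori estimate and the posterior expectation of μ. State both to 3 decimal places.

MAP = 3.949; posterior mean = 4.076

Σ counts = 28. Posterior: Gamma(shape = 4.2+28 = 32.2, rate = 1.9+6 = 7.9).
Mode = (α−1)/β = 31.2/7.9 = 3.949.
Mean = α/β = 32.2/7.9 = 4.076.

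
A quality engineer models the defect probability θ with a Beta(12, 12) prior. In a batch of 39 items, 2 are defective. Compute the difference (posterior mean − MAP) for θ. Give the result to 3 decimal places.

0.009

Posterior: Beta(12+2, 12+37) = Beta(14, 49).
Mode = (14−1)/(14+49−2) = 13/61 = 0.213.
Mean = 14/(14+49) = 14/63 = 0.222.
Difference = 0.222 − 0.213 = 0.009.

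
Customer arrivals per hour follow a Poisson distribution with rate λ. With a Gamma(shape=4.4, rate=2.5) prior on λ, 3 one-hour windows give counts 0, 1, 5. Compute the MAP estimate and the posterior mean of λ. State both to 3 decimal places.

Σ counts = 6. Posterior: Gamma(shape = 4.4+6 = 10.4, rate = 2.5+3 = 5.5).
Mode = (α−1)/β = 9.4/5.5 = 1.709.
Mean = α/β = 10.4/5.5 = 1.891.
Mean > mode: the posterior has a right tail.

MAP: 1.709. Posterior mean: 1.891.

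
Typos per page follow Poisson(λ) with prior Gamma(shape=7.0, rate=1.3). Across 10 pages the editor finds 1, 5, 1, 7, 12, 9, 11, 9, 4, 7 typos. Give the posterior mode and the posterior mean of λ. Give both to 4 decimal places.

MAP = 6.3717, posterior mean = 6.4602

Σ counts = 66. Posterior: Gamma(shape = 7.0+66 = 73.0, rate = 1.3+10 = 11.3).
Mode = (α−1)/β = 72.0/11.3 = 6.3717.
Mean = α/β = 73.0/11.3 = 6.4602.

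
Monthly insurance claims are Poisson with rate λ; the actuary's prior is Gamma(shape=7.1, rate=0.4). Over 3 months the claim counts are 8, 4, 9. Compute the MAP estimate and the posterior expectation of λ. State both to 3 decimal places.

MAP estimate = 7.971, posterior expectation = 8.265

Σ counts = 21. Posterior: Gamma(shape = 7.1+21 = 28.1, rate = 0.4+3 = 3.4).
Mode = (α−1)/β = 27.1/3.4 = 7.971.
Mean = α/β = 28.1/3.4 = 8.265.
Right-skewed posterior ⇒ mode < mean.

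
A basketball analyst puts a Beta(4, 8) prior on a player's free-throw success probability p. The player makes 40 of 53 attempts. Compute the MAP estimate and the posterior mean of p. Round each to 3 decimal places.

p_MAP = 0.683, E[p|data] = 0.677

Posterior: Beta(4+40, 8+13) = Beta(44, 21).
Mode = (44−1)/(44+21−2) = 43/63 = 0.683.
Mean = 44/(44+21) = 44/65 = 0.677.
Mode > mean: the posterior has a left tail.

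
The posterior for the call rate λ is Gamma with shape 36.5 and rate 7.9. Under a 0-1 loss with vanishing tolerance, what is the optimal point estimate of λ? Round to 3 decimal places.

Mode = (α−1)/β = 35.5/7.9 = 4.494.
Mean = α/β = 36.5/7.9 = 4.620.
This is the posterior mode — the MAP estimate.

4.494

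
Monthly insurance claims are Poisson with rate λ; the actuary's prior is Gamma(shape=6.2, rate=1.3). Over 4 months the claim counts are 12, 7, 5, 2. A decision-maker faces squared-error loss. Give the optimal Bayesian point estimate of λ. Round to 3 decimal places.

Σ counts = 26. Posterior: Gamma(shape = 6.2+26 = 32.2, rate = 1.3+4 = 5.3).
Mode = (α−1)/β = 31.2/5.3 = 5.887.
Mean = α/β = 32.2/5.3 = 6.075.
Squared-error loss ⇒ the optimal estimator is the posterior mean.

6.075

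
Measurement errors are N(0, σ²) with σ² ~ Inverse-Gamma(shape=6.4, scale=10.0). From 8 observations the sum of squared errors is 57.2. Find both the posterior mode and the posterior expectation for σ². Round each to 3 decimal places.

MAP = 3.386, posterior mean = 4.106

Posterior: Inverse-Gamma(shape = 6.4+8/2 = 10.4, scale = 10.0+57.2/2 = 38.6).
Mode = β/(α+1) = 38.6/11.4 = 3.386.
Mean = β/(α−1) = 38.6/9.4 = 4.106.
The mean is pulled above the mode by the posterior's right skew.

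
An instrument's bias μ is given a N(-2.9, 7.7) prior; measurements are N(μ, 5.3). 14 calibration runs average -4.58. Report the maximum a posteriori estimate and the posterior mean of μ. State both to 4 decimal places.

Posterior for μ is Normal. Precision-weighted mean: (1/7.7·-2.9 + 14/5.3·-4.58) / (1/7.7 + 14/5.3) = -4.5013.
A Normal posterior is symmetric, so mode = mean.

MAP = -4.5013; posterior mean = -4.5013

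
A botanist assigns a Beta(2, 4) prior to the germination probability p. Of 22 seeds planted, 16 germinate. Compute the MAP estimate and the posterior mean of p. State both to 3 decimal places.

Posterior: Beta(2+16, 4+6) = Beta(18, 10).
Mode = (18−1)/(18+10−2) = 17/26 = 0.654.
Mean = 18/(18+10) = 18/28 = 0.643.

MAP: 0.654. Posterior mean: 0.643.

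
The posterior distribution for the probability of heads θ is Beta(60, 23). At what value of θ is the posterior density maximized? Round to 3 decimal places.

Mode = (60−1)/(60+23−2) = 59/81 = 0.728.
Mean = 60/(60+23) = 60/83 = 0.723.
This is the posterior mode — the MAP estimate.

0.728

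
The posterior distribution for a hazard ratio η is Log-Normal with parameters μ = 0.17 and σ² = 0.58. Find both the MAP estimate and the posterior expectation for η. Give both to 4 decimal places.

MAP: 0.6637. Posterior mean: 1.5841.

Mode = exp(μ − σ²) = exp(-0.41) = 0.6637.
Mean = exp(μ + σ²/2) = exp(0.460) = 1.5841.
Mean > mode: the posterior has a right tail.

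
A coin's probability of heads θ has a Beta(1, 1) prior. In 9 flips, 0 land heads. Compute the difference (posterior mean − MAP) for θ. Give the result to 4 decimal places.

Posterior: Beta(1+0, 1+9) = Beta(1, 10).
Since α = 1 ≤ 1 and β > 1, the Beta density is monotone decreasing on [0,1]; the mode is at 0.
Mean = 1/(1+10) = 0.0909.
Difference = 0.0909 − 0.0000 = 0.0909.

0.0909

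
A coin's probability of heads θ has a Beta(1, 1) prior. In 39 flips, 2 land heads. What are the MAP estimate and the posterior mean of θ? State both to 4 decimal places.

MAP: 0.0513. Posterior mean: 0.0732.

Posterior: Beta(1+2, 1+37) = Beta(3, 38).
Mode = (3−1)/(3+38−2) = 2/39 = 0.0513.
With a flat prior the MAP equals the MLE, 2/39.
Mean = 3/(3+38) = 3/41 = 0.0732.
The mean is pulled above the mode by the posterior's right skew.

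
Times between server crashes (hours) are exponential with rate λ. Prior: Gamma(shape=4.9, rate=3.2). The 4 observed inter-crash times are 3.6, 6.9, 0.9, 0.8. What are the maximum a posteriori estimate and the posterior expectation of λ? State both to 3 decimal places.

maximum a posteriori estimate = 0.513, posterior expectation = 0.578

Σ times = 12.2. Posterior: Gamma(shape = 4.9+4 = 8.9, rate = 3.2+12.2 = 15.4).
Mode = (α−1)/β = 7.9/15.4 = 0.513.
Mean = α/β = 8.9/15.4 = 0.578.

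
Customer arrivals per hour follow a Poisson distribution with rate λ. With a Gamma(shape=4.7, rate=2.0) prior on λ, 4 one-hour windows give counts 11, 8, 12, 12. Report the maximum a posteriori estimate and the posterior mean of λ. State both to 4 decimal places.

MAP: 7.7833. Posterior mean: 7.9500.

Σ counts = 43. Posterior: Gamma(shape = 4.7+43 = 47.7, rate = 2.0+4 = 6.0).
Mode = (α−1)/β = 46.7/6.0 = 7.7833.
Mean = α/β = 47.7/6.0 = 7.9500.
Mean > mode: the posterior has a right tail.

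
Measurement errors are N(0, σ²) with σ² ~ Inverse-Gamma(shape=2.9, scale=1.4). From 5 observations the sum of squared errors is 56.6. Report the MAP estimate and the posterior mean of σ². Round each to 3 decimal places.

Posterior: Inverse-Gamma(shape = 2.9+5/2 = 5.4, scale = 1.4+56.6/2 = 29.7).
Mode = β/(α+1) = 29.7/6.4 = 4.641.
Mean = β/(α−1) = 29.7/4.4 = 6.750.
The mean is pulled above the mode by the posterior's right skew.

MAP = 4.641, posterior mean = 6.750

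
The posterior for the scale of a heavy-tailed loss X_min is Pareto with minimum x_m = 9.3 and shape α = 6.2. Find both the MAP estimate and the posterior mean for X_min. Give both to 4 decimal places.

The Pareto density is strictly decreasing on [x_m, ∞), so the mode is x_m = 9.3000.
Mean = α·x_m/(α−1) = 6.2·9.3/5.2 = 11.0885.

MAP estimate = 9.3000, posterior mean = 11.0885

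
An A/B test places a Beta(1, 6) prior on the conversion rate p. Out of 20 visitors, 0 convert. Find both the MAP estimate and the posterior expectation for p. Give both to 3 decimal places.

MAP: 0.000. Posterior mean: 0.037.

Posterior: Beta(1+0, 6+20) = Beta(1, 26).
Since α = 1 ≤ 1 and β > 1, the Beta density is monotone decreasing on [0,1]; the mode is at 0.
Mean = 1/(1+26) = 0.037.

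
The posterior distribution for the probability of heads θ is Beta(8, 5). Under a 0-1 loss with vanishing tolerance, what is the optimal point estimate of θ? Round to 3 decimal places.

Mode = (8−1)/(8+5−2) = 7/11 = 0.636.
Mean = 8/(8+5) = 8/13 = 0.615.
This is the posterior mode — the MAP estimate.

0.636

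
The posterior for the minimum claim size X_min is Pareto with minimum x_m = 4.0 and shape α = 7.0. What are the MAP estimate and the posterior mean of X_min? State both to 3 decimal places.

The Pareto density is strictly decreasing on [x_m, ∞), so the mode is x_m = 4.000.
Mean = α·x_m/(α−1) = 7.0·4.0/6.0 = 4.667.

MAP = 4.000; posterior mean = 4.667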